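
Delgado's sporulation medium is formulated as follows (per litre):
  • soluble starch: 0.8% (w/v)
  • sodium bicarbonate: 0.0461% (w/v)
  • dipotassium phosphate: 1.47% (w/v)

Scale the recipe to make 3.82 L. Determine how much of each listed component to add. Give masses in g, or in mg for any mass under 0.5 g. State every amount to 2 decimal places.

Scale factor relative to 1 L: 3.82.
soluble starch: 0.8% w/v = 8 g/L → 8 × 3.82 L = 30.56 g
sodium bicarbonate: 0.0461% w/v = 0.461 g/L → 0.461 × 3.82 L = 1.76 g
dipotassium phosphate: 1.47 g per 100 mL × 3820 mL ÷ 100 = 56.15 g

soluble starch 30.56 g; sodium bicarbonate 1.76 g; dipotassium phosphate 56.15 g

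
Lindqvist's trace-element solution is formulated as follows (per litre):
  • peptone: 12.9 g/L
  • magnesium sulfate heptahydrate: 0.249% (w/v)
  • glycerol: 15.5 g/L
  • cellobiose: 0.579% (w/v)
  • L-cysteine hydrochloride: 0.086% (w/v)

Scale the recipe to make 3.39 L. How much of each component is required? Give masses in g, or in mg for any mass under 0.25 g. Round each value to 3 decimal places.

peptone 43.731 g; magnesium sulfate heptahydrate 8.441 g; glycerol 52.545 g; cellobiose 19.628 g; L-cysteine hydrochloride 2.915 g

Scale factor relative to 1 L: 3.39.
peptone: 12.9 g/L × 3.39 L = 43.731 g
magnesium sulfate heptahydrate: 0.249 g per 100 mL × 3390 mL ÷ 100 = 8.441 g
glycerol: 15.5 g/L × 3.39 L = 52.545 g
cellobiose: 0.579 g per 100 mL × 3390 mL ÷ 100 = 19.628 g
L-cysteine hydrochloride: 0.086 g per 100 mL × 3390 mL ÷ 100 = 2.915 g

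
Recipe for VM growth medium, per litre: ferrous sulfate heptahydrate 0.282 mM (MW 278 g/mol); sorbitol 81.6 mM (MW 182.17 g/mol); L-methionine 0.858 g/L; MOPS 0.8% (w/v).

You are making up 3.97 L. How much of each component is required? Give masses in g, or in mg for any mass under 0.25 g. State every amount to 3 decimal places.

ferrous sulfate heptahydrate 0.311 g; sorbitol 59.014 g; L-methionine 3.406 g; MOPS 31.760 g

Scale factor relative to 1 L: 3.97.
ferrous sulfate heptahydrate: 0.282 mmol/L × 278 g/mol × 3.97 L ÷ 1000 = 0.311 g
sorbitol: 81.6 mmol/L × 182.17 g/mol × 3.97 L ÷ 1000 = 59.014 g
L-methionine: 0.858 g/L × 3.97 L = 3.406 g
MOPS: 0.8% w/v = 8 g/L → 8 × 3.97 L = 31.760 g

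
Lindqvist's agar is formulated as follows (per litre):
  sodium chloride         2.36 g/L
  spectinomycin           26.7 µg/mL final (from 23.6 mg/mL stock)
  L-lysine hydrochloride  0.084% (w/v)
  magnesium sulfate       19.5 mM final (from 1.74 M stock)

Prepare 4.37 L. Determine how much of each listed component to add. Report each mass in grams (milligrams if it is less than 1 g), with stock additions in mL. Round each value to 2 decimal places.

sodium chloride 10.31 g; spectinomycin 4.94 mL; L-lysine hydrochloride 3.67 g; magnesium sulfate 48.97 mL

Working volume: 4.37 L.
sodium chloride: 2.36 g/L × 4.37 L = 10.31 g
spectinomycin: C1V1 = C2V2 → 26.7 µg/mL × 4370 mL ÷ 23600 µg/mL = 4.94 mL
L-lysine hydrochloride: 0.084 g per 100 mL × 4370 mL ÷ 100 = 3.67 g
magnesium sulfate: C1V1 = C2V2 → 19.5 mM × 4370 mL ÷ 1740 mM = 48.97 mL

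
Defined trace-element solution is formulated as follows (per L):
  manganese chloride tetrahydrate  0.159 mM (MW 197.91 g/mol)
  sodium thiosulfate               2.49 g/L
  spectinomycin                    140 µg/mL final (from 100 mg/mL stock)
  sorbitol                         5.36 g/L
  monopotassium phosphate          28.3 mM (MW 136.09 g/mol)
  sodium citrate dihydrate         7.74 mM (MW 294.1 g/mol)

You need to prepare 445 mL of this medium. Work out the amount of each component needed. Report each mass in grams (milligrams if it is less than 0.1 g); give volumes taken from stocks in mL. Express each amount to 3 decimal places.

manganese chloride tetrahydrate 14.003 mg; sodium thiosulfate 1.108 g; spectinomycin 0.623 mL; sorbitol 2.385 g; monopotassium phosphate 1.714 g; sodium citrate dihydrate 1.013 g

Scale factor relative to 1 L: 0.445.
manganese chloride tetrahydrate: 0.159 mmol/L × 197.91 mg/mmol × 0.445 L = 14.003 mg
sodium thiosulfate: 2.49 g/L × 0.445 L = 1.108 g
spectinomycin: dilute stock: 140 µg/mL × 445 mL ÷ 100000 µg/mL = 0.623 mL
sorbitol: 5.36 g/L × 0.445 L = 2.385 g
monopotassium phosphate: 28.3 mmol/L × 136.09 g/mol × 0.445 L ÷ 1000 = 1.714 g
sodium citrate dihydrate: 7.74 mmol/L × 294.1 g/mol × 0.445 L ÷ 1000 = 1.013 g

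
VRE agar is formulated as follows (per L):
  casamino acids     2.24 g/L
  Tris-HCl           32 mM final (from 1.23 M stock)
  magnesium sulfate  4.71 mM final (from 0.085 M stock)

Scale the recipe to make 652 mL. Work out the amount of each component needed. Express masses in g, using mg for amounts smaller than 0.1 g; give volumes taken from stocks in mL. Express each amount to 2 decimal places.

Working volume: 652 mL = 0.652 L.
casamino acids: 2.24 g/L × 0.652 L = 1.46 g
Tris-HCl: dilute stock: 32 mM × 652 mL ÷ 1230 mM = 16.96 mL
magnesium sulfate: V = C2·V2/C1 = 4.71 mM × 652 mL ÷ 85 mM = 36.13 mL

casamino acids 1.46 g; Tris-HCl 16.96 mL; magnesium sulfate 36.13 mL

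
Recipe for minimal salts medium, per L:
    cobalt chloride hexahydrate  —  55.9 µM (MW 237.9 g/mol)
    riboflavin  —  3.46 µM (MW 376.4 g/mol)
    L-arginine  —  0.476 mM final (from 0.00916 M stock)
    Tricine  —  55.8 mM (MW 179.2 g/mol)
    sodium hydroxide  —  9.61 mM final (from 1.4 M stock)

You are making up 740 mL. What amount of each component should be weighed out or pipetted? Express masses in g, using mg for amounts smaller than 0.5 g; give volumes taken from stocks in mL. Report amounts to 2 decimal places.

cobalt chloride hexahydrate 9.84 mg; riboflavin 0.96 mg; L-arginine 38.45 mL; Tricine 7.40 g; sodium hydroxide 5.08 mL

Working volume: 740 mL = 0.74 L.
cobalt chloride hexahydrate: 55.9 µmol/L × 237.9 g/mol × 0.74 L ÷ 1000 = 9.84 mg
riboflavin: 3.46 µmol/L × 376.4 g/mol × 0.74 L ÷ 1000 = 0.96 mg
L-arginine: C1V1 = C2V2 → 0.476 mM × 740 mL ÷ 9.16 mM = 38.45 mL
Tricine: 55.8 mmol/L × 179.2 g/mol × 0.74 L ÷ 1000 = 7.40 g
sodium hydroxide: dilute stock: 9.61 mM × 740 mL ÷ 1400 mM = 5.08 mL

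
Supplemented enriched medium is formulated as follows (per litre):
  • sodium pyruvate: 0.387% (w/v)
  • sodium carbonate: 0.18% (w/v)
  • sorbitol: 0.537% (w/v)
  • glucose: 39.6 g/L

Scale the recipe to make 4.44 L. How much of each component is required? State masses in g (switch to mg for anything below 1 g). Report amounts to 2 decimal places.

Scale factor relative to 1 L: 4.44.
sodium pyruvate: 0.387% w/v = 3.87 g/L → 3.87 × 4.44 L = 17.18 g
sodium carbonate: 0.18% w/v = 1.8 g/L → 1.8 × 4.44 L = 7.99 g
sorbitol: 0.537% w/v = 5.37 g/L → 5.37 × 4.44 L = 23.84 g
glucose: 39.6 g/L × 4.44 L = 175.82 g

sodium pyruvate 17.18 g; sodium carbonate 7.99 g; sorbitol 23.84 g; glucose 175.82 g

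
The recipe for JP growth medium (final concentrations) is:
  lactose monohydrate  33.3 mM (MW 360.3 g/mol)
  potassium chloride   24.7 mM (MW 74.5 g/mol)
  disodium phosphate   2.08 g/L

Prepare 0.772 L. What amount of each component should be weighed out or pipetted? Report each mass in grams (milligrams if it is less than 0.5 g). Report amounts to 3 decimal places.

Scale factor relative to 1 L: 0.772.
lactose monohydrate: 33.3 mmol/L × 360.3 g/mol × 0.772 L ÷ 1000 = 9.262 g
potassium chloride: 24.7 mmol/L × 74.5 g/mol × 0.772 L ÷ 1000 = 1.421 g
disodium phosphate: 2.08 g/L × 0.772 L = 1.606 g

lactose monohydrate 9.262 g; potassium chloride 1.421 g; disodium phosphate 1.606 g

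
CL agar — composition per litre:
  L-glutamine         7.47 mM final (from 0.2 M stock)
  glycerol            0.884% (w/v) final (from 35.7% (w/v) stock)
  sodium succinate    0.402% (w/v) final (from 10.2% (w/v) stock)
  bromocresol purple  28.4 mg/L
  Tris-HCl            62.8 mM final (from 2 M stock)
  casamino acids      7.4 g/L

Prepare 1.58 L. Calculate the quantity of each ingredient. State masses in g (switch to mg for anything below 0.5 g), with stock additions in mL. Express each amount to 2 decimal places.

L-glutamine 59.01 mL; glycerol 39.12 mL; sodium succinate 62.27 mL; bromocresol purple 44.87 mg; Tris-HCl 49.61 mL; casamino acids 11.69 g

Working volume: 1.58 L.
L-glutamine: V = C2·V2/C1 = 7.47 mM × 1580 mL ÷ 200 mM = 59.01 mL
glycerol: C1V1 = C2V2 → 0.884% ÷ 35.7% × 1580 mL = 39.12 mL
sodium succinate: C1V1 = C2V2 → 0.402% ÷ 10.2% × 1580 mL = 62.27 mL
bromocresol purple: 28.4 mg/L × 1.58 L = 44.87 mg
Tris-HCl: dilute stock: 62.8 mM × 1580 mL ÷ 2000 mM = 49.61 mL
casamino acids: 7.4 g/L × 1.58 L = 11.69 g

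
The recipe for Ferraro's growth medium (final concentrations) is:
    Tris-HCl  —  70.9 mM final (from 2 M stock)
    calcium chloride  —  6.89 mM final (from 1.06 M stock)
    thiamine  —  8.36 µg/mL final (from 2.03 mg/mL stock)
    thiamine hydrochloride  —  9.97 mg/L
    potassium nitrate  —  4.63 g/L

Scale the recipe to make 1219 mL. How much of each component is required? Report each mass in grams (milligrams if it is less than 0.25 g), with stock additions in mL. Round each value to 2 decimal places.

Tris-HCl 43.21 mL; calcium chloride 7.92 mL; thiamine 5.02 mL; thiamine hydrochloride 12.15 mg; potassium nitrate 5.64 g

Scale factor relative to 1 L: 1.219.
Tris-HCl: V = C2·V2/C1 = 70.9 mM × 1219 mL ÷ 2000 mM = 43.21 mL
calcium chloride: C1V1 = C2V2 → 6.89 mM × 1219 mL ÷ 1060 mM = 7.92 mL
thiamine: C1V1 = C2V2 → 8.36 µg/mL × 1219 mL ÷ 2030 µg/mL = 5.02 mL
thiamine hydrochloride: 9.97 mg/L × 1.219 L = 12.15 mg
potassium nitrate: 4.63 g/L × 1.219 L = 5.64 g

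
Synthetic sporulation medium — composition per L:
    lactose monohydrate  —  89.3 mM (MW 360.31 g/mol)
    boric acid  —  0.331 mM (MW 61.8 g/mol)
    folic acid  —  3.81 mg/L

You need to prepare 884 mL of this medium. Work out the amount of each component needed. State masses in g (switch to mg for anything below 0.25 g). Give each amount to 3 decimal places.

Target volume = 884 mL = 0.884 L.
lactose monohydrate: 89.3 mmol/L × 360.31 g/mol × 0.884 L ÷ 1000 = 28.443 g
boric acid: 0.331 mmol/L × 61.8 mg/mmol × 0.884 L = 18.083 mg
folic acid: 3.81 mg/L × 0.884 L = 3.368 mg

lactose monohydrate 28.443 g; boric acid 18.083 mg; folic acid 3.368 mg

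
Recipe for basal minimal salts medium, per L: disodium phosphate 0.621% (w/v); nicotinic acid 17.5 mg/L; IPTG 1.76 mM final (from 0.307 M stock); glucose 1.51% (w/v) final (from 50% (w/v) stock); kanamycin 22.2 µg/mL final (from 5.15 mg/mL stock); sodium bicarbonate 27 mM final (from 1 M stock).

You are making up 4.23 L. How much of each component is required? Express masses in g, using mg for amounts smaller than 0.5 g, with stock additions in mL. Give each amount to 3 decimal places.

Scale factor relative to 1 L: 4.23.
disodium phosphate: 0.621% w/v = 6.21 g/L → 6.21 × 4.23 L = 26.268 g
nicotinic acid: 17.5 mg/L × 4.23 L = 74.025 mg
IPTG: dilute stock: 1.76 mM × 4230 mL ÷ 307 mM = 24.250 mL
glucose: C1V1 = C2V2 → 1.51% ÷ 50% × 4230 mL = 127.746 mL
kanamycin: dilute stock: 22.2 µg/mL × 4230 mL ÷ 5150 µg/mL = 18.234 mL
sodium bicarbonate: V = C2·V2/C1 = 27 mM × 4230 mL ÷ 1000 mM = 114.210 mL

disodium phosphate 26.268 g; nicotinic acid 74.025 mg; IPTG 24.250 mL; glucose 127.746 mL; kanamycin 18.234 mL; sodium bicarbonate 114.210 mL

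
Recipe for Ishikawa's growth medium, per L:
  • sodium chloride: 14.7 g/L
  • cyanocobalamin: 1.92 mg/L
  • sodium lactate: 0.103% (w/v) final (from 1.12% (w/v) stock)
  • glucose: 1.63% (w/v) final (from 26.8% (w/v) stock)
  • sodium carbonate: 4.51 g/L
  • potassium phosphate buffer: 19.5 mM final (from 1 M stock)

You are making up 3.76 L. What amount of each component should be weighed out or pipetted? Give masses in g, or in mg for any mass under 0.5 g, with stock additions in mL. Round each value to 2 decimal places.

sodium chloride 55.27 g; cyanocobalamin 7.22 mg; sodium lactate 345.79 mL; glucose 228.69 mL; sodium carbonate 16.96 g; potassium phosphate buffer 73.32 mL

Scale factor relative to 1 L: 3.76.
sodium chloride: 14.7 g/L × 3.76 L = 55.27 g
cyanocobalamin: 1.92 mg/L × 3.76 L = 7.22 mg
sodium lactate: C1V1 = C2V2 → 0.103% ÷ 1.12% × 3760 mL = 345.79 mL
glucose: dilute stock: 1.63% ÷ 26.8% × 3760 mL = 228.69 mL
sodium carbonate: 4.51 g/L × 3.76 L = 16.96 g
potassium phosphate buffer: C1V1 = C2V2 → 19.5 mM × 3760 mL ÷ 1000 mM = 73.32 mL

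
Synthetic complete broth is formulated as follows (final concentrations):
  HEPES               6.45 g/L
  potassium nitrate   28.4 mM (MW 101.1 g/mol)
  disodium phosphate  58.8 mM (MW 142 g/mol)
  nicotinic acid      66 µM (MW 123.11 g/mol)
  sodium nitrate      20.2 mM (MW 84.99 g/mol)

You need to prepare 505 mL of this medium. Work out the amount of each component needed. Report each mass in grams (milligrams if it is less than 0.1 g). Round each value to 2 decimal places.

Scale factor relative to 1 L: 0.505.
HEPES: 6.45 g/L × 0.505 L = 3.26 g
potassium nitrate: 28.4 mmol/L × 101.1 g/mol × 0.505 L ÷ 1000 = 1.45 g
disodium phosphate: 58.8 mmol/L × 142 g/mol × 0.505 L ÷ 1000 = 4.22 g
nicotinic acid: 66 µmol/L × 123.11 g/mol × 0.505 L ÷ 1000 = 4.10 mg
sodium nitrate: 20.2 mmol/L × 84.99 g/mol × 0.505 L ÷ 1000 = 0.87 g

HEPES 3.26 g; potassium nitrate 1.45 g; disodium phosphate 4.22 g; nicotinic acid 4.10 mg; sodium nitrate 0.87 g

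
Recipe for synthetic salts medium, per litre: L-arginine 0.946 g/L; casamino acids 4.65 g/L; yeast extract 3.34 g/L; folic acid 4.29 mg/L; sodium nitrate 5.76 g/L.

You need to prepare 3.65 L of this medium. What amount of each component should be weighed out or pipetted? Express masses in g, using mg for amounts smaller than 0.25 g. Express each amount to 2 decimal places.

Scale factor relative to 1 L: 3.65.
L-arginine: 0.946 g/L × 3.65 L = 3.45 g
casamino acids: 4.65 g/L × 3.65 L = 16.97 g
yeast extract: 3.34 g/L × 3.65 L = 12.19 g
folic acid: 4.29 mg/L × 3.65 L = 15.66 mg
sodium nitrate: 5.76 g/L × 3.65 L = 21.02 g

L-arginine 3.45 g; casamino acids 16.97 g; yeast extract 12.19 g; folic acid 15.66 mg; sodium nitrate 21.02 g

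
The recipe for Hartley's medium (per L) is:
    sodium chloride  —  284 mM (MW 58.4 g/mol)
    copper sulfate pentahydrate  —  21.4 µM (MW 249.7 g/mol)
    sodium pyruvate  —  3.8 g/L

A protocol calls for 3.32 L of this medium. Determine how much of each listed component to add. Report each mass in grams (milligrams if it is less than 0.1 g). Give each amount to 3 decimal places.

Working volume: 3.32 L.
sodium chloride: 284 mmol/L × 58.4 g/mol × 3.32 L ÷ 1000 = 55.064 g
copper sulfate pentahydrate: 21.4 µmol/L × 249.7 g/mol × 3.32 L ÷ 1000 = 17.741 mg
sodium pyruvate: 3.8 g/L × 3.32 L = 12.616 g

sodium chloride 55.064 g; copper sulfate pentahydrate 17.741 mg; sodium pyruvate 12.616 g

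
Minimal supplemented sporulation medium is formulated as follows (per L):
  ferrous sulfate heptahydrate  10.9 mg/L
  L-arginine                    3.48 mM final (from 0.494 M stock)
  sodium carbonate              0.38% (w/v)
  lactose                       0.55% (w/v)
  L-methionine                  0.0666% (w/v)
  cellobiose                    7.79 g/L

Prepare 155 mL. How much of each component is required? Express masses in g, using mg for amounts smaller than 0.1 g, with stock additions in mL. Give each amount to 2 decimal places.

ferrous sulfate heptahydrate 1.69 mg; L-arginine 1.09 mL; sodium carbonate 0.59 g; lactose 0.85 g; L-methionine 0.10 g; cellobiose 1.21 g

Scale factor relative to 1 L: 0.155.
ferrous sulfate heptahydrate: 10.9 mg/L × 0.155 L = 1.69 mg
L-arginine: C1V1 = C2V2 → 3.48 mM × 155 mL ÷ 494 mM = 1.09 mL
sodium carbonate: 0.38 g per 100 mL × 155 mL ÷ 100 = 0.59 g
lactose: 0.55 g per 100 mL × 155 mL ÷ 100 = 0.85 g
L-methionine: 0.0666% w/v = 0.666 g/L → 0.666 × 0.155 L = 0.10 g
cellobiose: 7.79 g/L × 0.155 L = 1.21 g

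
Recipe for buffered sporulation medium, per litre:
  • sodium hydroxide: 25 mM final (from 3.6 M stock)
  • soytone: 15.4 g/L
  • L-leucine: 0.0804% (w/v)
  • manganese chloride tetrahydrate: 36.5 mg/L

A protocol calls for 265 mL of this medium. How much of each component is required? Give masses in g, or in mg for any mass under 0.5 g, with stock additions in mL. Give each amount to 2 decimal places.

sodium hydroxide 1.84 mL; soytone 4.08 g; L-leucine 213.06 mg; manganese chloride tetrahydrate 9.67 mg

Scale factor relative to 1 L: 0.265.
sodium hydroxide: V = C2·V2/C1 = 25 mM × 265 mL ÷ 3600 mM = 1.84 mL
soytone: 15.4 g/L × 0.265 L = 4.08 g
L-leucine: 0.0804% w/v = 0.804 g/L → 0.804 × 0.265 L = 0.21306 g = 213.06 mg
manganese chloride tetrahydrate: 36.5 mg/L × 0.265 L = 9.67 mg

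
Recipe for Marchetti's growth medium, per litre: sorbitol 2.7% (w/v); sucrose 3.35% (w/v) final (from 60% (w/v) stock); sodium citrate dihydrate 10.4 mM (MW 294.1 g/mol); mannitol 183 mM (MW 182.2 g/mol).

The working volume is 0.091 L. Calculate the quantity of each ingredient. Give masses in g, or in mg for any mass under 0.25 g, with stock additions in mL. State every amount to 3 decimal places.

Scale factor relative to 1 L: 0.091.
sorbitol: 2.7% w/v = 27 g/L → 27 × 0.091 L = 2.457 g
sucrose: V = C2·V2/C1 = 3.35% ÷ 60% × 91 mL = 5.081 mL
sodium citrate dihydrate: 10.4 mmol/L × 294.1 g/mol × 0.091 L ÷ 1000 = 0.278 g
mannitol: 183 mmol/L × 182.2 g/mol × 0.091 L ÷ 1000 = 3.034 g

sorbitol 2.457 g; sucrose 5.081 mL; sodium citrate dihydrate 0.278 g; mannitol 3.034 g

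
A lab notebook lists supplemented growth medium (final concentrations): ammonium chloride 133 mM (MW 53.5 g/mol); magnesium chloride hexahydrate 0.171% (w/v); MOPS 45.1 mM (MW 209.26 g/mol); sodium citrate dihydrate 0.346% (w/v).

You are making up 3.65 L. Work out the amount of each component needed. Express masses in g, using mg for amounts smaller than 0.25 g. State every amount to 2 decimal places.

Scale factor relative to 1 L: 3.65.
ammonium chloride: 133 mmol/L × 53.5 g/mol × 3.65 L ÷ 1000 = 25.97 g
magnesium chloride hexahydrate: 0.171% w/v = 1.71 g/L → 1.71 × 3.65 L = 6.24 g
MOPS: 45.1 mmol/L × 209.26 g/mol × 3.65 L ÷ 1000 = 34.45 g
sodium citrate dihydrate: 0.346% w/v = 3.46 g/L → 3.46 × 3.65 L = 12.63 g

ammonium chloride 25.97 g; magnesium chloride hexahydrate 6.24 g; MOPS 34.45 g; sodium citrate dihydrate 12.63 g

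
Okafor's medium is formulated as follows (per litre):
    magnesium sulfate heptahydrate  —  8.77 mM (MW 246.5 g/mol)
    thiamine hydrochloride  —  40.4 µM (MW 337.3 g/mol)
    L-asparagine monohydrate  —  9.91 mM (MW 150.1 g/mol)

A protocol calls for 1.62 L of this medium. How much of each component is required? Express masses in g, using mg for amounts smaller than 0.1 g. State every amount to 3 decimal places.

Working volume: 1.62 L.
magnesium sulfate heptahydrate: 8.77 mmol/L × 246.5 g/mol × 1.62 L ÷ 1000 = 3.502 g
thiamine hydrochloride: 40.4 µmol/L × 337.3 g/mol × 1.62 L ÷ 1000 = 22.076 mg
L-asparagine monohydrate: 9.91 mmol/L × 150.1 g/mol × 1.62 L ÷ 1000 = 2.410 g

magnesium sulfate heptahydrate 3.502 g; thiamine hydrochloride 22.076 mg; L-asparagine monohydrate 2.410 g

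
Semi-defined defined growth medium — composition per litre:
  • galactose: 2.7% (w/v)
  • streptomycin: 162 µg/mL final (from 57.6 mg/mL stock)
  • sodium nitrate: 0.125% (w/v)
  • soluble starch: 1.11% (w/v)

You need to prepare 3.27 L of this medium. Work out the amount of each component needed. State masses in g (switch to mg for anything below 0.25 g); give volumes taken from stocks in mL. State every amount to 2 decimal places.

galactose 88.29 g; streptomycin 9.20 mL; sodium nitrate 4.09 g; soluble starch 36.30 g

Scale factor relative to 1 L: 3.27.
galactose: 2.7 g per 100 mL × 3270 mL ÷ 100 = 88.29 g
streptomycin: C1V1 = C2V2 → 162 µg/mL × 3270 mL ÷ 57600 µg/mL = 9.20 mL
sodium nitrate: 0.125% w/v = 1.25 g/L → 1.25 × 3.27 L = 4.09 g
soluble starch: 1.11 g per 100 mL × 3270 mL ÷ 100 = 36.30 g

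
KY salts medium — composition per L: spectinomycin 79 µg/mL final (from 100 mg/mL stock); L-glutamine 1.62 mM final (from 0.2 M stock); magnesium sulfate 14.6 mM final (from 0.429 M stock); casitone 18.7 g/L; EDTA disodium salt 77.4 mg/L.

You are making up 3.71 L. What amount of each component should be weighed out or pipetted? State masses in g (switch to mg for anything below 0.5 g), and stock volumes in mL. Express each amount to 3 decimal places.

spectinomycin 2.931 mL; L-glutamine 30.051 mL; magnesium sulfate 126.261 mL; casitone 69.377 g; EDTA disodium salt 287.154 mg

Working volume: 3.71 L.
spectinomycin: C1V1 = C2V2 → 79 µg/mL × 3710 mL ÷ 100000 µg/mL = 2.931 mL
L-glutamine: V = C2·V2/C1 = 1.62 mM × 3710 mL ÷ 200 mM = 30.051 mL
magnesium sulfate: V = C2·V2/C1 = 14.6 mM × 3710 mL ÷ 429 mM = 126.261 mL
casitone: 18.7 g/L × 3.71 L = 69.377 g
EDTA disodium salt: 77.4 mg/L × 3.71 L = 287.154 mg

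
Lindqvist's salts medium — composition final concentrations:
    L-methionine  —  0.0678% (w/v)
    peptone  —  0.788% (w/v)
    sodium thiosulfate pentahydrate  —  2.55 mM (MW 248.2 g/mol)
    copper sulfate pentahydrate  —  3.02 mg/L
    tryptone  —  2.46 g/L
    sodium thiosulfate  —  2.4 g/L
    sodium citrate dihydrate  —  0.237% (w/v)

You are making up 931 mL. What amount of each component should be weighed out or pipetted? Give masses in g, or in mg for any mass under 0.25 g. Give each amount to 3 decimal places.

L-methionine 0.631 g; peptone 7.336 g; sodium thiosulfate pentahydrate 0.589 g; copper sulfate pentahydrate 2.812 mg; tryptone 2.290 g; sodium thiosulfate 2.234 g; sodium citrate dihydrate 2.206 g

Scale factor relative to 1 L: 0.931.
L-methionine: 0.0678 g per 100 mL × 931 mL ÷ 100 = 0.631 g
peptone: 0.788 g per 100 mL × 931 mL ÷ 100 = 7.336 g
sodium thiosulfate pentahydrate: 2.55 mmol/L × 248.2 g/mol × 0.931 L ÷ 1000 = 0.589 g
copper sulfate pentahydrate: 3.02 mg/L × 0.931 L = 2.812 mg
tryptone: 2.46 g/L × 0.931 L = 2.290 g
sodium thiosulfate: 2.4 g/L × 0.931 L = 2.234 g
sodium citrate dihydrate: 0.237% w/v = 2.37 g/L → 2.37 × 0.931 L = 2.206 g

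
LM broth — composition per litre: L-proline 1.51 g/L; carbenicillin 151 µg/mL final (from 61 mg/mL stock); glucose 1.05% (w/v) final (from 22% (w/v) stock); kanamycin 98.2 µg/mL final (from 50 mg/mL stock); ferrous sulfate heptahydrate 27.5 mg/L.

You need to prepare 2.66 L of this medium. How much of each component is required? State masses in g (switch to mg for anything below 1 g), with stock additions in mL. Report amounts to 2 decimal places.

L-proline 4.02 g; carbenicillin 6.58 mL; glucose 126.95 mL; kanamycin 5.22 mL; ferrous sulfate heptahydrate 73.15 mg

Scale factor relative to 1 L: 2.66.
L-proline: 1.51 g/L × 2.66 L = 4.02 g
carbenicillin: V = C2·V2/C1 = 151 µg/mL × 2660 mL ÷ 61000 µg/mL = 6.58 mL
glucose: C1V1 = C2V2 → 1.05% ÷ 22% × 2660 mL = 126.95 mL
kanamycin: V = C2·V2/C1 = 98.2 µg/mL × 2660 mL ÷ 50000 µg/mL = 5.22 mL
ferrous sulfate heptahydrate: 27.5 mg/L × 2.66 L = 73.15 mg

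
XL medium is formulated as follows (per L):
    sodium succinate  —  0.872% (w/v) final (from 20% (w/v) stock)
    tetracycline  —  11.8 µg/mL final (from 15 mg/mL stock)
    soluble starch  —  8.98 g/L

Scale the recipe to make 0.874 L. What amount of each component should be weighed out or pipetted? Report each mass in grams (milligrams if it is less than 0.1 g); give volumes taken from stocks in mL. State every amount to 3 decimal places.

sodium succinate 38.106 mL; tetracycline 0.688 mL; soluble starch 7.849 g

Working volume: 0.874 L.
sodium succinate: dilute stock: 0.872% ÷ 20% × 874 mL = 38.106 mL
tetracycline: dilute stock: 11.8 µg/mL × 874 mL ÷ 15000 µg/mL = 0.688 mL
soluble starch: 8.98 g/L × 0.874 L = 7.849 g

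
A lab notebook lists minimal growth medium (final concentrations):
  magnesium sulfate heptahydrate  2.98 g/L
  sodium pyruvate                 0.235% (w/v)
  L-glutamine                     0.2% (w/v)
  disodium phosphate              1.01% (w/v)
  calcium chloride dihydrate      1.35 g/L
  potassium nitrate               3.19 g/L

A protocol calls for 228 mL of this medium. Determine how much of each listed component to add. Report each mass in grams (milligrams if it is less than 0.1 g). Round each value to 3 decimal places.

Target volume = 228 mL = 0.228 L.
magnesium sulfate heptahydrate: 2.98 g/L × 0.228 L = 0.679 g
sodium pyruvate: 0.235% w/v = 2.35 g/L → 2.35 × 0.228 L = 0.536 g
L-glutamine: 0.2% w/v = 2 g/L → 2 × 0.228 L = 0.456 g
disodium phosphate: 1.01% w/v = 10.1 g/L → 10.1 × 0.228 L = 2.303 g
calcium chloride dihydrate: 1.35 g/L × 0.228 L = 0.308 g
potassium nitrate: 3.19 g/L × 0.228 L = 0.727 g

magnesium sulfate heptahydrate 0.679 g; sodium pyruvate 0.536 g; L-glutamine 0.456 g; disodium phosphate 2.303 g; calcium chloride dihydrate 0.308 g; potassium nitrate 0.727 g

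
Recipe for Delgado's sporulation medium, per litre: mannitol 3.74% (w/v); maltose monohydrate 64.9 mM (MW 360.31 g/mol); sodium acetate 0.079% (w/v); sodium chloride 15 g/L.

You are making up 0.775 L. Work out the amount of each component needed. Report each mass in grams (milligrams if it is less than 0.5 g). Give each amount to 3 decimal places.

mannitol 28.985 g; maltose monohydrate 18.123 g; sodium acetate 0.612 g; sodium chloride 11.625 g

Scale factor relative to 1 L: 0.775.
mannitol: 3.74 g per 100 mL × 775 mL ÷ 100 = 28.985 g
maltose monohydrate: 64.9 mmol/L × 360.31 g/mol × 0.775 L ÷ 1000 = 18.123 g
sodium acetate: 0.079% w/v = 0.79 g/L → 0.79 × 0.775 L = 0.612 g
sodium chloride: 15 g/L × 0.775 L = 11.625 g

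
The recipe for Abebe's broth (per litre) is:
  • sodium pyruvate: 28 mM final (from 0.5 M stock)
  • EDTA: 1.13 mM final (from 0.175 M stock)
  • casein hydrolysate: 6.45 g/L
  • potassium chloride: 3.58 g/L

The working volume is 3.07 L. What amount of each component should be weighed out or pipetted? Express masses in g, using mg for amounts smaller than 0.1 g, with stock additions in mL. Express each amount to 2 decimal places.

sodium pyruvate 171.92 mL; EDTA 19.82 mL; casein hydrolysate 19.80 g; potassium chloride 10.99 g

Scale factor relative to 1 L: 3.07.
sodium pyruvate: C1V1 = C2V2 → 28 mM × 3070 mL ÷ 500 mM = 171.92 mL
EDTA: dilute stock: 1.13 mM × 3070 mL ÷ 175 mM = 19.82 mL
casein hydrolysate: 6.45 g/L × 3.07 L = 19.80 g
potassium chloride: 3.58 g/L × 3.07 L = 10.99 g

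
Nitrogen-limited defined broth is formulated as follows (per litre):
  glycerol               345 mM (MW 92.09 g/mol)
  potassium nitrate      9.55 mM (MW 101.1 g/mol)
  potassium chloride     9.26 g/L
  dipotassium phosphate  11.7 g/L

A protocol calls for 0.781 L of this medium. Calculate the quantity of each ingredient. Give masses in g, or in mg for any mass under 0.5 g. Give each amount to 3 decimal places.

Scale factor relative to 1 L: 0.781.
glycerol: 345 mmol/L × 92.09 g/mol × 0.781 L ÷ 1000 = 24.813 g
potassium nitrate: 9.55 mmol/L × 101.1 g/mol × 0.781 L ÷ 1000 = 0.754 g
potassium chloride: 9.26 g/L × 0.781 L = 7.232 g
dipotassium phosphate: 11.7 g/L × 0.781 L = 9.138 g

glycerol 24.813 g; potassium nitrate 0.754 g; potassium chloride 7.232 g; dipotassium phosphate 9.138 g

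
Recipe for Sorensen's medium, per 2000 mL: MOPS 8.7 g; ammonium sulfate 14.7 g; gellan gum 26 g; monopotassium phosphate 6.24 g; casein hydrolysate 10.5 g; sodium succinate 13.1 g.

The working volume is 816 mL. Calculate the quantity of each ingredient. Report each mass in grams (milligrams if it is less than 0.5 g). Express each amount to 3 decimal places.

Scale factor = 816 mL / 2000 mL = 0.408.
MOPS: 8.7 g × (816 mL / 2000 mL) = 3.550 g
ammonium sulfate: 14.7 g × (816 mL / 2000 mL) = 5.998 g
gellan gum: 26 g × (816 mL / 2000 mL) = 10.608 g
monopotassium phosphate: 6.24 g × (816 mL / 2000 mL) = 2.546 g
casein hydrolysate: 10.5 g × (816 mL / 2000 mL) = 4.284 g
sodium succinate: 13.1 g × (816 mL / 2000 mL) = 5.345 g

MOPS 3.550 g; ammonium sulfate 5.998 g; gellan gum 10.608 g; monopotassium phosphate 2.546 g; casein hydrolysate 4.284 g; sodium succinate 5.345 g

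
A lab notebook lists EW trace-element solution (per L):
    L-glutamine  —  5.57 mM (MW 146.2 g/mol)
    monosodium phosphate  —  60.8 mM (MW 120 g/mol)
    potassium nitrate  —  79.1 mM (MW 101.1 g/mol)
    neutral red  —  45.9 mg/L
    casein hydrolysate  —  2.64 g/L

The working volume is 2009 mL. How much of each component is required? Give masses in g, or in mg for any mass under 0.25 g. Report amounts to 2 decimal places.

Working volume: 2009 mL = 2.009 L.
L-glutamine: 5.57 mmol/L × 146.2 g/mol × 2.009 L ÷ 1000 = 1.64 g
monosodium phosphate: 60.8 mmol/L × 120 g/mol × 2.009 L ÷ 1000 = 14.66 g
potassium nitrate: 79.1 mmol/L × 101.1 g/mol × 2.009 L ÷ 1000 = 16.07 g
neutral red: 45.9 mg/L × 2.009 L = 92.21 mg
casein hydrolysate: 2.64 g/L × 2.009 L = 5.30 g

L-glutamine 1.64 g; monosodium phosphate 14.66 g; potassium nitrate 16.07 g; neutral red 92.21 mg; casein hydrolysate 5.30 g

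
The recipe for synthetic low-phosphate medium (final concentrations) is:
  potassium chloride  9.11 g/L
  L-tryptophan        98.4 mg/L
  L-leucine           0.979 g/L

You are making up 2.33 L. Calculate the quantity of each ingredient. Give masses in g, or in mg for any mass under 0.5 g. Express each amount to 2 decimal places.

potassium chloride 21.23 g; L-tryptophan 229.27 mg; L-leucine 2.28 g

Scale factor relative to 1 L: 2.33.
potassium chloride: 9.11 g/L × 2.33 L = 21.23 g
L-tryptophan: 98.4 mg/L × 2.33 L = 229.27 mg
L-leucine: 0.979 g/L × 2.33 L = 2.28 g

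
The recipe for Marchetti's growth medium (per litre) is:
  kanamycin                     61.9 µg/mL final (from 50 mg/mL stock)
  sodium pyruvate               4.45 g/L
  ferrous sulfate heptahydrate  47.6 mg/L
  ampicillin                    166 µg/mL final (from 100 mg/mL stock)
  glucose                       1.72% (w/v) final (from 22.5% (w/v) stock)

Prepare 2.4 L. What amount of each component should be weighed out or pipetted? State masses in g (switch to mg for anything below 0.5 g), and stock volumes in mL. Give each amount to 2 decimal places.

kanamycin 2.97 mL; sodium pyruvate 10.68 g; ferrous sulfate heptahydrate 114.24 mg; ampicillin 3.98 mL; glucose 183.47 mL

Scale factor relative to 1 L: 2.4.
kanamycin: C1V1 = C2V2 → 61.9 µg/mL × 2400 mL ÷ 50000 µg/mL = 2.97 mL
sodium pyruvate: 4.45 g/L × 2.4 L = 10.68 g
ferrous sulfate heptahydrate: 47.6 mg/L × 2.4 L = 114.24 mg
ampicillin: C1V1 = C2V2 → 166 µg/mL × 2400 mL ÷ 100000 µg/mL = 3.98 mL
glucose: dilute stock: 1.72% ÷ 22.5% × 2400 mL = 183.47 mL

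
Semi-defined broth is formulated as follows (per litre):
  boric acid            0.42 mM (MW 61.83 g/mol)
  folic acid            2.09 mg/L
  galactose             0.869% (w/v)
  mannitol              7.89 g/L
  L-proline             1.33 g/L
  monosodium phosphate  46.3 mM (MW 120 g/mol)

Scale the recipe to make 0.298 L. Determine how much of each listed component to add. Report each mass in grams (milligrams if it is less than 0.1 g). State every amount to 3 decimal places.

boric acid 7.739 mg; folic acid 0.623 mg; galactose 2.590 g; mannitol 2.351 g; L-proline 0.396 g; monosodium phosphate 1.656 g

Scale factor relative to 1 L: 0.298.
boric acid: 0.42 mmol/L × 61.83 mg/mmol × 0.298 L = 7.739 mg
folic acid: 2.09 mg/L × 0.298 L = 0.623 mg
galactose: 0.869 g per 100 mL × 298 mL ÷ 100 = 2.590 g
mannitol: 7.89 g/L × 0.298 L = 2.351 g
L-proline: 1.33 g/L × 0.298 L = 0.396 g
monosodium phosphate: 46.3 mmol/L × 120 g/mol × 0.298 L ÷ 1000 = 1.656 g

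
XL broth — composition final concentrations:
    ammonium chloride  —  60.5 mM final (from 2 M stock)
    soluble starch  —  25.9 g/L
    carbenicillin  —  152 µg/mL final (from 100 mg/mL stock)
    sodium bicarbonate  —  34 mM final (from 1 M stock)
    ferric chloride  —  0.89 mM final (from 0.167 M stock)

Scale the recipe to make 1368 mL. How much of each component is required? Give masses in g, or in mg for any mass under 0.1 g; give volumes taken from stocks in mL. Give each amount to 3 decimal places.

Working volume: 1368 mL = 1.368 L.
ammonium chloride: C1V1 = C2V2 → 60.5 mM × 1368 mL ÷ 2000 mM = 41.382 mL
soluble starch: 25.9 g/L × 1.368 L = 35.431 g
carbenicillin: C1V1 = C2V2 → 152 µg/mL × 1368 mL ÷ 100000 µg/mL = 2.079 mL
sodium bicarbonate: V = C2·V2/C1 = 34 mM × 1368 mL ÷ 1000 mM = 46.512 mL
ferric chloride: dilute stock: 0.89 mM × 1368 mL ÷ 167 mM = 7.291 mL

ammonium chloride 41.382 mL; soluble starch 35.431 g; carbenicillin 2.079 mL; sodium bicarbonate 46.512 mL; ferric chloride 7.291 mL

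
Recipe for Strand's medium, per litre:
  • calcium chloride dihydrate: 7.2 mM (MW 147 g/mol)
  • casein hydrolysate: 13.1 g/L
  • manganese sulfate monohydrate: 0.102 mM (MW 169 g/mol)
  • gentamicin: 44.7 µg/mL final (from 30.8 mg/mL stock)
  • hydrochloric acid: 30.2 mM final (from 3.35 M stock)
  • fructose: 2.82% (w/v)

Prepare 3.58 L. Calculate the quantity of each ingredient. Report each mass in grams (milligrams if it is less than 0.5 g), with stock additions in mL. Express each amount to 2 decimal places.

calcium chloride dihydrate 3.79 g; casein hydrolysate 46.90 g; manganese sulfate monohydrate 61.71 mg; gentamicin 5.20 mL; hydrochloric acid 32.27 mL; fructose 100.96 g

Scale factor relative to 1 L: 3.58.
calcium chloride dihydrate: 7.2 mmol/L × 147 g/mol × 3.58 L ÷ 1000 = 3.79 g
casein hydrolysate: 13.1 g/L × 3.58 L = 46.90 g
manganese sulfate monohydrate: 0.102 mmol/L × 169 mg/mmol × 3.58 L = 61.71 mg
gentamicin: C1V1 = C2V2 → 44.7 µg/mL × 3580 mL ÷ 30800 µg/mL = 5.20 mL
hydrochloric acid: C1V1 = C2V2 → 30.2 mM × 3580 mL ÷ 3350 mM = 32.27 mL
fructose: 2.82 g per 100 mL × 3580 mL ÷ 100 = 100.96 g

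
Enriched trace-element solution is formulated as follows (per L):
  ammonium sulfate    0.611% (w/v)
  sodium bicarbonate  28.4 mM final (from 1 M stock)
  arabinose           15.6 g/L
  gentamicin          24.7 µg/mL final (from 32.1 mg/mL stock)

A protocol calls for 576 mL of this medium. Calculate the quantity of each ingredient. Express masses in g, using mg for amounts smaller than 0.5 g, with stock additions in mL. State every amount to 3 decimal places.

Target volume = 576 mL = 0.576 L.
ammonium sulfate: 0.611% w/v = 6.11 g/L → 6.11 × 0.576 L = 3.519 g
sodium bicarbonate: dilute stock: 28.4 mM × 576 mL ÷ 1000 mM = 16.358 mL
arabinose: 15.6 g/L × 0.576 L = 8.986 g
gentamicin: C1V1 = C2V2 → 24.7 µg/mL × 576 mL ÷ 32100 µg/mL = 0.443 mL

ammonium sulfate 3.519 g; sodium bicarbonate 16.358 mL; arabinose 8.986 g; gentamicin 0.443 mL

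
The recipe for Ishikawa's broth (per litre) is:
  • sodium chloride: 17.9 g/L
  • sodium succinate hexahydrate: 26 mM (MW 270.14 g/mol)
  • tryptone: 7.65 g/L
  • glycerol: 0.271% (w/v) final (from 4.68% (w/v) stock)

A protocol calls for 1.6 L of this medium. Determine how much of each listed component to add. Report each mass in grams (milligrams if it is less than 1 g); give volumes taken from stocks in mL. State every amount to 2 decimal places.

Scale factor relative to 1 L: 1.6.
sodium chloride: 17.9 g/L × 1.6 L = 28.64 g
sodium succinate hexahydrate: 26 mmol/L × 270.14 g/mol × 1.6 L ÷ 1000 = 11.24 g
tryptone: 7.65 g/L × 1.6 L = 12.24 g
glycerol: C1V1 = C2V2 → 0.271% ÷ 4.68% × 1600 mL = 92.65 mL

sodium chloride 28.64 g; sodium succinate hexahydrate 11.24 g; tryptone 12.24 g; glycerol 92.65 mL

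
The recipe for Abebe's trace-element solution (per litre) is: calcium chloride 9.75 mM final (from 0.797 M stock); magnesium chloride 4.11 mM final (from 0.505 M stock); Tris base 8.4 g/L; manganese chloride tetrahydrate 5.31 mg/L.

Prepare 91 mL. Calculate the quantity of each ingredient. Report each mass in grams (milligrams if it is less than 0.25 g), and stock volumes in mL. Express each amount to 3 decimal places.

calcium chloride 1.113 mL; magnesium chloride 0.741 mL; Tris base 0.764 g; manganese chloride tetrahydrate 0.483 mg

Scale factor relative to 1 L: 0.091.
calcium chloride: V = C2·V2/C1 = 9.75 mM × 91 mL ÷ 797 mM = 1.113 mL
magnesium chloride: C1V1 = C2V2 → 4.11 mM × 91 mL ÷ 505 mM = 0.741 mL
Tris base: 8.4 g/L × 0.091 L = 0.764 g
manganese chloride tetrahydrate: 5.31 mg/L × 0.091 L = 0.483 mg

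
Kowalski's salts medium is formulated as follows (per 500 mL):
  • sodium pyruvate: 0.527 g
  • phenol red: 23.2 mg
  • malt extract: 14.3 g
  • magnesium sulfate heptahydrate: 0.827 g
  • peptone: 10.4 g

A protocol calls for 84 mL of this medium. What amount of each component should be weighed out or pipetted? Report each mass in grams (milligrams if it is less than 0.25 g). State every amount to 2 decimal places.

sodium pyruvate 88.54 mg; phenol red 3.90 mg; malt extract 2.40 g; magnesium sulfate heptahydrate 138.94 mg; peptone 1.75 g

Ratio of target to recipe volume: 84 / 500 = 0.168.
sodium pyruvate: 0.527 g × (84 mL / 500 mL) = 0.088536 g = 88.54 mg
phenol red: 23.2 mg × (84 mL / 500 mL) = 3.90 mg
malt extract: 14.3 g × (84 mL / 500 mL) = 2.40 g
magnesium sulfate heptahydrate: 0.827 g × (84 mL / 500 mL) = 0.138936 g = 138.94 mg
peptone: 10.4 g × (84 mL / 500 mL) = 1.75 g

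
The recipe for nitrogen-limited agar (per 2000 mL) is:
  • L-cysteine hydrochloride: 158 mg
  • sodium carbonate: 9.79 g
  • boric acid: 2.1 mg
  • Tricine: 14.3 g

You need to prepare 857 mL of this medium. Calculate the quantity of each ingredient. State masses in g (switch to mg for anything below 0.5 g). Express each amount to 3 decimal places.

Ratio of target to recipe volume: 857 / 2000 = 0.4285.
L-cysteine hydrochloride: 158 mg × (857 mL / 2000 mL) = 67.703 mg
sodium carbonate: 9.79 g × (857 mL / 2000 mL) = 4.195 g
boric acid: 2.1 mg × (857 mL / 2000 mL) = 0.900 mg
Tricine: 14.3 g × (857 mL / 2000 mL) = 6.128 g

L-cysteine hydrochloride 67.703 mg; sodium carbonate 4.195 g; boric acid 0.900 mg; Tricine 6.128 g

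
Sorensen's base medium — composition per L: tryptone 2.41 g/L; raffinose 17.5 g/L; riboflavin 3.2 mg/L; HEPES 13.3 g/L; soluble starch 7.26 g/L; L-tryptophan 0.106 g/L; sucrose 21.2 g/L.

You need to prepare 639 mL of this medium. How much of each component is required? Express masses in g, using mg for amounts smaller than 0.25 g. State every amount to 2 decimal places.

Working volume: 639 mL = 0.639 L.
tryptone: 2.41 g/L × 0.639 L = 1.54 g
raffinose: 17.5 g/L × 0.639 L = 11.18 g
riboflavin: 3.2 mg/L × 0.639 L = 2.04 mg
HEPES: 13.3 g/L × 0.639 L = 8.50 g
soluble starch: 7.26 g/L × 0.639 L = 4.64 g
L-tryptophan: 0.106 g/L × 0.639 L = 0.067734 g = 67.73 mg
sucrose: 21.2 g/L × 0.639 L = 13.55 g

tryptone 1.54 g; raffinose 11.18 g; riboflavin 2.04 mg; HEPES 8.50 g; soluble starch 4.64 g; L-tryptophan 67.73 mg; sucrose 13.55 g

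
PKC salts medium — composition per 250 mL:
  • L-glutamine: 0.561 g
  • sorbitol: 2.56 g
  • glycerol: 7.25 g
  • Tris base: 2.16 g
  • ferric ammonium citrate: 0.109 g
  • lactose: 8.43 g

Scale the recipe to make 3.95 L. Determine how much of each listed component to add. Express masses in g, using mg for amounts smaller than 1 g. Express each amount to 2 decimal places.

Scale factor = 3950 mL / 250 mL = 15.8.
L-glutamine: 0.561 g × (3950 mL / 250 mL) = 8.86 g
sorbitol: 2.56 g × (3950 mL / 250 mL) = 40.45 g
glycerol: 7.25 g × (3950 mL / 250 mL) = 114.55 g
Tris base: 2.16 g × (3950 mL / 250 mL) = 34.13 g
ferric ammonium citrate: 0.109 g × (3950 mL / 250 mL) = 1.72 g
lactose: 8.43 g × (3950 mL / 250 mL) = 133.19 g

L-glutamine 8.86 g; sorbitol 40.45 g; glycerol 114.55 g; Tris base 34.13 g; ferric ammonium citrate 1.72 g; lactose 133.19 g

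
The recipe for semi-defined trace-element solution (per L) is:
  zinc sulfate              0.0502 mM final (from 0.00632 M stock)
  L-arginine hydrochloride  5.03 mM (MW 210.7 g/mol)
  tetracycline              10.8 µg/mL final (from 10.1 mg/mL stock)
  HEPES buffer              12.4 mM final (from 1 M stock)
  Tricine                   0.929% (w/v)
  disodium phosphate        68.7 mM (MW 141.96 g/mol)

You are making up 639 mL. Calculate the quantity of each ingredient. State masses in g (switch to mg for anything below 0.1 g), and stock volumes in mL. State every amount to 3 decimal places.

Working volume: 639 mL = 0.639 L.
zinc sulfate: dilute stock: 0.0502 mM × 639 mL ÷ 6.32 mM = 5.076 mL
L-arginine hydrochloride: 5.03 mmol/L × 210.7 g/mol × 0.639 L ÷ 1000 = 0.677 g
tetracycline: V = C2·V2/C1 = 10.8 µg/mL × 639 mL ÷ 10100 µg/mL = 0.683 mL
HEPES buffer: dilute stock: 12.4 mM × 639 mL ÷ 1000 mM = 7.924 mL
Tricine: 0.929% w/v = 9.29 g/L → 9.29 × 0.639 L = 5.936 g
disodium phosphate: 68.7 mmol/L × 141.96 g/mol × 0.639 L ÷ 1000 = 6.232 g

zinc sulfate 5.076 mL; L-arginine hydrochloride 0.677 g; tetracycline 0.683 mL; HEPES buffer 7.924 mL; Tricine 5.936 g; disodium phosphate 6.232 g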